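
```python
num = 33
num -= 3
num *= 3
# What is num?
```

Trace:
`num = 33` → num = 33
`num -= 3` → num = 30
`num *= 3` → num = 90
So num = 90

Answer: 90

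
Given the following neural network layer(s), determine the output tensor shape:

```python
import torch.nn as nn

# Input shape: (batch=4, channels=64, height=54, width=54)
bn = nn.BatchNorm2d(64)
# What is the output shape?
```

Input: (4, 64, 54, 54) -> Output: (4, 64, 54, 54)

Answer: (4, 64, 54, 54)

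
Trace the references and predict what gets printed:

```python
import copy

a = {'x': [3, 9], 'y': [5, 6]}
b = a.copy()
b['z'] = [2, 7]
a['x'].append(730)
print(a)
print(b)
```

Key concept: shallow copy of dict with mutable values.
Step by step:
`a = {'x': [3, 9], 'y': [5, 6]}` → a = {'x': [3, 9], 'y': [5, 6]}
`b = a.copy()` → b = {'x': [3, 9], 'y': [5, 6]}
`b['z'] = [2, 7]` → b = {'x': [3, 9], 'y': [5, 6], 'z': [2, 7]}
`a['x'].append(730)` → a = {'x': [3, 9, 730], 'y': [5, 6]}; b = {'x': [3, 9, 730], 'y': [5, 6], 'z': [2, 7]}
`print(a)` → prints {'x': [3, 9, 730], 'y': [5, 6]}
`print(b)` → prints {'x': [3, 9, 730], 'y': [5, 6], 'z': [2, 7]}

Answer:
{'x': [3, 9, 730], 'y': [5, 6]}
{'x': [3, 9, 730], 'y': [5, 6], 'z': [2, 7]}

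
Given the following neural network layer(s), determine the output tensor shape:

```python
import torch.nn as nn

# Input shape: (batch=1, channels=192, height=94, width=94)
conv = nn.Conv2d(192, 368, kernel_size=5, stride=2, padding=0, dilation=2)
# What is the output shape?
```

Input: (1, 192, 94, 94) -> Output: (1, 368, 43, 43)

Answer: (1, 368, 43, 43)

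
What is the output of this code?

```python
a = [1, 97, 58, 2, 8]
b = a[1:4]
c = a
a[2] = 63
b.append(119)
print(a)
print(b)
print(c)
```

Key concept: slice vs alias.
Step by step:
`a = [1, 97, 58, 2, 8]` → a = [1, 97, 58, 2, 8]
`b = a[1:4]` → b = [97, 58, 2]
`c = a` → c = [1, 97, 58, 2, 8] (same object as a)
`a[2] = 63` → a = [1, 97, 63, 2, 8] (same object as c); c = [1, 97, 63, 2, 8] (same object as a)
`b.append(119)` → b = [97, 58, 2, 119]
`print(a)` → prints [1, 97, 63, 2, 8]
`print(b)` → prints [97, 58, 2, 119]
`print(c)` → prints [1, 97, 63, 2, 8]

Answer:
[1, 97, 63, 2, 8]
[97, 58, 2, 119]
[1, 97, 63, 2, 8]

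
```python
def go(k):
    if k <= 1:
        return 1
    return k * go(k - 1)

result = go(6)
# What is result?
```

go(6) = 6 * 5 * 4 * 3 * 2 * 1 = 720

Answer: 720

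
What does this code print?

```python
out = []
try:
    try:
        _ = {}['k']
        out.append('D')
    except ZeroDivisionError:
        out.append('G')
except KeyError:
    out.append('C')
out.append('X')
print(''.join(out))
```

Execution trace: 'C' (outer except KeyError) → 'X' (after the try/except). Output: CX

Answer: CX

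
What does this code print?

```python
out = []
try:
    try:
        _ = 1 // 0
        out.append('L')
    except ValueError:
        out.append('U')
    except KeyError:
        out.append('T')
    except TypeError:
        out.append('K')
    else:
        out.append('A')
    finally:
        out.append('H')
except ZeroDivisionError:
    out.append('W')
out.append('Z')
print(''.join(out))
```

Execution trace: 'H' (finally) → 'W' (outer except ZeroDivisionError) → 'Z' (after the try/except). Output: HWZ

Answer: HWZ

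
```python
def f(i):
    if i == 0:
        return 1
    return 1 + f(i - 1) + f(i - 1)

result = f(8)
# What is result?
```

f(i) = 1 + 2·f(i-1), f(0)=1. Closed form: (1+1)·2^8 - 1 = 511.

Answer: 511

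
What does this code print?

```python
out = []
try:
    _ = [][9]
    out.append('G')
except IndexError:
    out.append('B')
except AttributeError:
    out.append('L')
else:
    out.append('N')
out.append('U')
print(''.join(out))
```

Execution trace: 'B' (except IndexError) → 'U' (after the try/except). Output: BU

Answer: BU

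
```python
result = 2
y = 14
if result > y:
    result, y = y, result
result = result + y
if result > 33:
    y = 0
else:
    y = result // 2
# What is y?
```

Trace:
`result = 2` → result = 2
`y = 14` → y = 14
`if result > y: ...` → result > y is False → no variable changes
`result = result + y` → result = 16
`if result > 33: ...` → result > 33 is False, take else branch → y = 8
So y = 8

Answer: 8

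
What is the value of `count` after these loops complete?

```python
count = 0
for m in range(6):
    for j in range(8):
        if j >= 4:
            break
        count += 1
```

Inner breaks at 4, outer runs 6 times
`count` takes the values: 0 → 1 → 2 → 3 → 4 → 5 → 6 → 7 → 8 → 9 → 10 → 11 → 12 → 13 → 14 → 15 → 16 → 17 → 18 → 19 → 20 → 21 → 22 → 23 → 24

Answer: 24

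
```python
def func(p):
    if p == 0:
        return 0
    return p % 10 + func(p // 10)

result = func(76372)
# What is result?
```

Sum of digits of 76372: 2 + 7 + 3 + 6 + 7 = 25

Answer: 25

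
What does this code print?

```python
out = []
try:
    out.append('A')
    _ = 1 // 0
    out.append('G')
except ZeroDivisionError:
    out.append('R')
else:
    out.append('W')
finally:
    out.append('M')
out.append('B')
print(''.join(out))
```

Execution trace: 'A' (try body) → 'R' (except ZeroDivisionError) → 'M' (finally) → 'B' (after the try/except). Output: ARMB

Answer: ARMB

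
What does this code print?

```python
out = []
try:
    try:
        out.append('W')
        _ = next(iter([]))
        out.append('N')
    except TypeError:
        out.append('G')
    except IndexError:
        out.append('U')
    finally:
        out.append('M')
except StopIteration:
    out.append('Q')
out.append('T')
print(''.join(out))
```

Execution trace: 'W' (try body) → 'M' (finally) → 'Q' (outer except StopIteration) → 'T' (after the try/except). Output: WMQT

Answer: WMQT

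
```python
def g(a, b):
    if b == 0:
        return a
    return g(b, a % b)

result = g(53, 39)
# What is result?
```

g(53, 39) -> g(39, 14) -> g(14, 11) -> g(11, 3) -> g(3, 2) -> g(2, 1) -> g(1, 0) -> 1

Answer: 1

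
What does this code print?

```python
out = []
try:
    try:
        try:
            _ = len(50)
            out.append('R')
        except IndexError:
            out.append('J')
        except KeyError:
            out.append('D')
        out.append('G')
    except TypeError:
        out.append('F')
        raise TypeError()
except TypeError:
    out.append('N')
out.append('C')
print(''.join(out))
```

Execution trace: 'F' (except TypeError) → 'N' (outer except TypeError) → 'C' (after the try/except). Output: FNC

Answer: FNC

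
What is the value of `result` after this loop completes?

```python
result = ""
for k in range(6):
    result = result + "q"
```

Repeat 'q' 6 times
`result` takes the values: "" → "q" → "qq" → "qqq" → "qqqq" → "qqqqq" → "qqqqqq"

Answer: "qqqqqq"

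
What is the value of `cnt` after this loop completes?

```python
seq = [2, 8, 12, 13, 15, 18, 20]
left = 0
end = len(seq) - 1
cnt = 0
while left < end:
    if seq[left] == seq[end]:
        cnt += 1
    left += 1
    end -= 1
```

Count matching pairs from ends
`cnt` takes the values: 0

Answer: 0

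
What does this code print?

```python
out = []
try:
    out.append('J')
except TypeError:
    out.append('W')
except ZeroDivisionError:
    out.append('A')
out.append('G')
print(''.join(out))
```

Execution trace: 'J' (try body, no exception) → 'G' (after the try/except). Output: JG

Answer: JG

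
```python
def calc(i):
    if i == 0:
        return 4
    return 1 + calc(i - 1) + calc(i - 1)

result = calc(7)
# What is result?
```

calc(i) = 1 + 2·calc(i-1), calc(0)=4. Closed form: (4+1)·2^7 - 1 = 639.

Answer: 639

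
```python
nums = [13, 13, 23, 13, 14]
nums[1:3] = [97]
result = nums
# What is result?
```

Trace:
`nums = [13, 13, 23, 13, 14]` → nums = [13, 13, 23, 13, 14]
`nums[1:3] = [97]` → nums = [13, 97, 13, 14]
`result = nums` → result = [13, 97, 13, 14]
So result = [13, 97, 13, 14]

Answer: [13, 97, 13, 14]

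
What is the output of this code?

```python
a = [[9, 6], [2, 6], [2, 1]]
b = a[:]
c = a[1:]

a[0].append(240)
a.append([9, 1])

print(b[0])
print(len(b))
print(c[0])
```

Key concept: slice with nested mutation.
Step by step:
`a = [[9, 6], [2, 6], [2, 1]]` → a = [[9, 6], [2, 6], [2, 1]]
`b = a[:]` → b = [[9, 6], [2, 6], [2, 1]]
`c = a[1:]` → c = [[2, 6], [2, 1]]
`a[0].append(240)` → a = [[9, 6, 240], [2, 6], [2, 1]]; b = [[9, 6, 240], [2, 6], [2, 1]]
`a.append([9, 1])` → a = [[9, 6, 240], [2, 6], [2, 1], [9, 1]]
`print(b[0])` → prints [9, 6, 240]
`print(len(b))` → prints 3
`print(c[0])` → prints [2, 6]

Answer:
[9, 6, 240]
3
[2, 6]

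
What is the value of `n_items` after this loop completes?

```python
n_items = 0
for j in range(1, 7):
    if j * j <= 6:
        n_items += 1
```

Count numbers where j² ≤ 6
`n_items` takes the values: 0 → 1 → 2

Answer: 2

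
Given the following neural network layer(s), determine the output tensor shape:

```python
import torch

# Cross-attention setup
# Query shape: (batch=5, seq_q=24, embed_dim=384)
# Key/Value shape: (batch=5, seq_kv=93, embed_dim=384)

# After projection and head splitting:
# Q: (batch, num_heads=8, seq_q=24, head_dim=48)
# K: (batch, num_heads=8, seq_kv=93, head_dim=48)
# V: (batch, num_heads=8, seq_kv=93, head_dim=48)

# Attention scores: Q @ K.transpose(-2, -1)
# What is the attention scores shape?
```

Input: (5, 24, 384) -> Output: (5, 8, 24, 93)

Answer: (5, 8, 24, 93)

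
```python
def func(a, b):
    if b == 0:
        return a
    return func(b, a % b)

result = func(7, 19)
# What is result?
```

func(7, 19) -> func(19, 7) -> func(7, 5) -> func(5, 2) -> func(2, 1) -> func(1, 0) -> 1

Answer: 1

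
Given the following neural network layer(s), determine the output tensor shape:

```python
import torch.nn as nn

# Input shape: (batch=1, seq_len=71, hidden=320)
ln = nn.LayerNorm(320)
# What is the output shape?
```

Input: (1, 71, 320) -> Output: (1, 71, 320)

Answer: (1, 71, 320)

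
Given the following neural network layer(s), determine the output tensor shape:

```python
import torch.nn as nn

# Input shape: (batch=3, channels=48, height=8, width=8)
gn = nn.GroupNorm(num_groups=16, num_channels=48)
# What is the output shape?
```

Input: (3, 48, 8, 8) -> Output: (3, 48, 8, 8)

Answer: (3, 48, 8, 8)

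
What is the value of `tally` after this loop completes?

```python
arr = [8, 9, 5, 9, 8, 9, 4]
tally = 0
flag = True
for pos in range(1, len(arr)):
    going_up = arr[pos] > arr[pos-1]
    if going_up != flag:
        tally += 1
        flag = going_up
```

Count direction changes in [8, 9, 5, 9, 8, 9, 4]
`tally` takes the values: 0 → 1 → 2 → 3 → 4 → 5

Answer: 5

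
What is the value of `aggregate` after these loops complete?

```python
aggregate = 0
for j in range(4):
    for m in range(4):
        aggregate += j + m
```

Sum of all j+m for j,m in 4x4
`aggregate` takes the values: 0 → 1 → 3 → 6 → 7 → 9 → 12 → 16 → 18 → 21 → 25 → 30 → 33 → 37 → 42 → 48

Answer: 48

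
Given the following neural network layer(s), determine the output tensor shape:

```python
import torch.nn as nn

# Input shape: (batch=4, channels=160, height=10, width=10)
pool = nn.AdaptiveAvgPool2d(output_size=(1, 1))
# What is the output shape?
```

Input: (4, 160, 10, 10) -> Output: (4, 160, 1, 1)

Answer: (4, 160, 1, 1)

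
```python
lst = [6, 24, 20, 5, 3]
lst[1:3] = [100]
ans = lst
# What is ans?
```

Trace:
`lst = [6, 24, 20, 5, 3]` → lst = [6, 24, 20, 5, 3]
`lst[1:3] = [100]` → lst = [6, 100, 5, 3]
`ans = lst` → ans = [6, 100, 5, 3]
So ans = [6, 100, 5, 3]

Answer: [6, 100, 5, 3]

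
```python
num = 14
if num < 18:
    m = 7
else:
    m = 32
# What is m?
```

Trace:
`num = 14` → num = 14
`if num < 18: ...` → num < 18 is True → m = 7
So m = 7

Answer: 7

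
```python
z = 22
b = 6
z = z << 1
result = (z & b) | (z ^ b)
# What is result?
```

Trace:
`z = 22` → z = 22
`b = 6` → b = 6
`z = z << 1` → z = 44
`result = (z & b) | (z ^ b)` → result = 46
So result = 46

Answer: 46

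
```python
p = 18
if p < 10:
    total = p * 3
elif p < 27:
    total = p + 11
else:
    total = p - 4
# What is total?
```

Trace:
`p = 18` → p = 18
`if p < 10: ...` → p < 10 is False, p < 27 is True → total = 29
So total = 29

Answer: 29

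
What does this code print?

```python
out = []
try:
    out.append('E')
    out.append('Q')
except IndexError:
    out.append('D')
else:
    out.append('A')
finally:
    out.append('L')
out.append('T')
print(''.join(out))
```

Execution trace: 'E' (try body) → 'Q' (try body, no exception) → 'A' (else) → 'L' (finally) → 'T' (after the try/except). Output: EQALT

Answer: EQALT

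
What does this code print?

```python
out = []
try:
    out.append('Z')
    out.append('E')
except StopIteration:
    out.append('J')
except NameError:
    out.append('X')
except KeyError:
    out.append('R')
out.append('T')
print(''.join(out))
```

Execution trace: 'Z' (try body) → 'E' (try body, no exception) → 'T' (after the try/except). Output: ZET

Answer: ZET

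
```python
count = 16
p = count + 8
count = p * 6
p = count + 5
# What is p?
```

Trace:
`count = 16` → count = 16
`p = count + 8` → p = 24
`count = p * 6` → count = 144
`p = count + 5` → p = 149
So p = 149

Answer: 149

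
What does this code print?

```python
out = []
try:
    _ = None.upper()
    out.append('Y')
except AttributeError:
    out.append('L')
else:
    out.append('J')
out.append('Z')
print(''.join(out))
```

Execution trace: 'L' (except AttributeError) → 'Z' (after the try/except). Output: LZ

Answer: LZ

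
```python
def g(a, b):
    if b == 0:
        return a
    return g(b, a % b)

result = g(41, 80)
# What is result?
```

g(41, 80) -> g(80, 41) -> g(41, 39) -> g(39, 2) -> g(2, 1) -> g(1, 0) -> 1

Answer: 1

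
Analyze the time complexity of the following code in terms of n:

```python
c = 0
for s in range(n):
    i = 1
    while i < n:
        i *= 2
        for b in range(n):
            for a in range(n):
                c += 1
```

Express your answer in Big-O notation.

Each loop level contributes: n × log n × n × n. Multiplying the contributions gives O(n^3 log n).

Answer: O(n^3 log n)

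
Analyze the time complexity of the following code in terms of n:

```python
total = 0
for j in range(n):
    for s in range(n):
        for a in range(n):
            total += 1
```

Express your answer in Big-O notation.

Each loop level contributes: n × n × n. Multiplying the contributions gives O(n^3).

Answer: O(n^3)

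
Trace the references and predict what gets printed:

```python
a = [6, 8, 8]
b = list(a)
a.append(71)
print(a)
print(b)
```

Key concept: list() constructor creates copy.
Step by step:
`a = [6, 8, 8]` → a = [6, 8, 8]
`b = list(a)` → b = [6, 8, 8]
`a.append(71)` → a = [6, 8, 8, 71]
`print(a)` → prints [6, 8, 8, 71]
`print(b)` → prints [6, 8, 8]

Answer:
[6, 8, 8, 71]
[6, 8, 8]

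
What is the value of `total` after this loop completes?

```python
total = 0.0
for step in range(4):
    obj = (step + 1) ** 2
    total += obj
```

Sum of squared losses 1² + 2² + ... + 4²
`total` takes the values: 0.0 → 1.0 → 5.0 → 14.0 → 30.0

Answer: 30.0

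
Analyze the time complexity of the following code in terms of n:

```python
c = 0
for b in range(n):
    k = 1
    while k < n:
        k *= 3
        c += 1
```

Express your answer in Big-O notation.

Each loop level contributes: n × log n. Multiplying the contributions gives O(n log n).

Answer: O(n log n)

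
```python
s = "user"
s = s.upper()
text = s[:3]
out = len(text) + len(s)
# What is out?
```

Trace:
`s = "user"` → s = 'user'
`s = s.upper()` → s = 'USER'
`text = s[:3]` → text = 'USE'
`out = len(text) + len(s)` → out = 7
So out = 7

Answer: 7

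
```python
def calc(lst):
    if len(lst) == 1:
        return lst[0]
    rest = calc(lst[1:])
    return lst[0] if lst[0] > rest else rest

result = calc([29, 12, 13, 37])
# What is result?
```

Recursive max over [29, 12, 13, 37] = 37

Answer: 37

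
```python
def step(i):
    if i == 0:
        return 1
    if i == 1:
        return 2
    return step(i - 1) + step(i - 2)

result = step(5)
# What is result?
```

Build up from base cases: step(0)=1, step(1)=2, step(2)=3, step(3)=5, step(4)=8, step(5)=13

Answer: 13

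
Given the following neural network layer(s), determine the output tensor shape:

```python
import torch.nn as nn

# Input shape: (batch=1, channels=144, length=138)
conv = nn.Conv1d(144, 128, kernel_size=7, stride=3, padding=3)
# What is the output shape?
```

Input: (1, 144, 138) -> Output: (1, 128, 46)

Answer: (1, 128, 46)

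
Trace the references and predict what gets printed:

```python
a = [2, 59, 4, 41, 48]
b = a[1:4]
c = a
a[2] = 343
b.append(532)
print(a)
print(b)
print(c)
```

Key concept: slice vs alias.
Step by step:
`a = [2, 59, 4, 41, 48]` → a = [2, 59, 4, 41, 48]
`b = a[1:4]` → b = [59, 4, 41]
`c = a` → c = [2, 59, 4, 41, 48] (same object as a)
`a[2] = 343` → a = [2, 59, 343, 41, 48] (same object as c); c = [2, 59, 343, 41, 48] (same object as a)
`b.append(532)` → b = [59, 4, 41, 532]
`print(a)` → prints [2, 59, 343, 41, 48]
`print(b)` → prints [59, 4, 41, 532]
`print(c)` → prints [2, 59, 343, 41, 48]

Answer:
[2, 59, 343, 41, 48]
[59, 4, 41, 532]
[2, 59, 343, 41, 48]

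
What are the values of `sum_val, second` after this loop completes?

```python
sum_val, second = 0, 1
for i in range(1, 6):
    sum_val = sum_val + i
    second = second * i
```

Sum and factorial of 1 to 5
`sum_val, second` takes the values: (0, 1) → (1, 1) → (3, 1) → (3, 2) → (6, 2) → (6, 6) → (10, 6) → (10, 24) → (15, 24) → (15, 120)

Answer: 15, 120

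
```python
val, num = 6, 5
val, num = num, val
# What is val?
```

Trace:
`val, num = 6, 5` → val = 6; num = 5
`val, num = num, val` → val = 5; num = 6
So val = 5

Answer: 5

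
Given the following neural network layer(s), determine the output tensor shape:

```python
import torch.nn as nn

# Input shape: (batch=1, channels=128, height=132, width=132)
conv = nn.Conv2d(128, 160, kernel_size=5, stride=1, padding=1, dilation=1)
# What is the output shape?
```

Input: (1, 128, 132, 132) -> Output: (1, 160, 130, 130)

Answer: (1, 160, 130, 130)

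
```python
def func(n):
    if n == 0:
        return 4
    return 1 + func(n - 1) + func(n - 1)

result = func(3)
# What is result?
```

func(n) = 1 + 2·func(n-1), func(0)=4. Closed form: (4+1)·2^3 - 1 = 39.

Answer: 39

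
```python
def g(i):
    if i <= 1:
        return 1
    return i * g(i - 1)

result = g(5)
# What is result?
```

g(5) = 5 * 4 * 3 * 2 * 1 = 120

Answer: 120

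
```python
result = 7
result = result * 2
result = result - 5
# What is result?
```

Trace:
`result = 7` → result = 7
`result = result * 2` → result = 14
`result = result - 5` → result = 9
So result = 9

Answer: 9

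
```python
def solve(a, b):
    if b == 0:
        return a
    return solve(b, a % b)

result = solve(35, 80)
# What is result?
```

solve(35, 80) -> solve(80, 35) -> solve(35, 10) -> solve(10, 5) -> solve(5, 0) -> 5

Answer: 5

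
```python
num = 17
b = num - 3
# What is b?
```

Trace:
`num = 17` → num = 17
`b = num - 3` → b = 14
So b = 14

Answer: 14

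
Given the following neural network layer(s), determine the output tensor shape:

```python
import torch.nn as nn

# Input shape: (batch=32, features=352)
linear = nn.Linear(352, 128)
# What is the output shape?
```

Input: (32, 352) -> Output: (32, 128)

Answer: (32, 128)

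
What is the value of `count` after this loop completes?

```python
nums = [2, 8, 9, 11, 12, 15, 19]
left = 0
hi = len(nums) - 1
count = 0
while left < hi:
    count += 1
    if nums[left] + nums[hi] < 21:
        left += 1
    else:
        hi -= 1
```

Steps to find pair summing to 21
`count` takes the values: 0 → 1 → 2 → 3 → 4 → 5 → 6

Answer: 6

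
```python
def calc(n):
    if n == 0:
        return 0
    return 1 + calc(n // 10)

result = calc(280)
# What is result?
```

Count of digits of 280: 3

Answer: 3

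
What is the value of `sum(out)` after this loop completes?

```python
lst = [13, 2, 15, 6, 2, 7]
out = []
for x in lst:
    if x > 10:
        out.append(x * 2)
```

Sum of doubled values > 10
`out` takes the values: [] → [26] → [26, 30]
So `sum(out)` = 56

Answer: 56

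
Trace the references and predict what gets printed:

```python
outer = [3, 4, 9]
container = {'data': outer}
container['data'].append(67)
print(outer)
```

Key concept: dict holds reference to list.
Step by step:
`outer = [3, 4, 9]` → outer = [3, 4, 9]
`container = {'data': outer}` → container = {'data': [3, 4, 9]}
`container['data'].append(67)` → outer = [3, 4, 9, 67]; container = {'data': [3, 4, 9, 67]}
`print(outer)` → prints [3, 4, 9, 67]

Answer: [3, 4, 9, 67]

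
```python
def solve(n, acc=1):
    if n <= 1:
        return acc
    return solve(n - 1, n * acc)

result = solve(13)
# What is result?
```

Accumulator trace (n, acc): (13, 1) -> (12, 13) -> (11, 156) -> (10, 1716) -> (9, 17160) -> (8, 154440) -> (7, 1235520) -> (6, 8648640) -> (5, 51891840) -> (4, 259459200) -> (3, 1037836800) -> (2, 3113510400) -> (1, 6227020800) -> return 6227020800

Answer: 6227020800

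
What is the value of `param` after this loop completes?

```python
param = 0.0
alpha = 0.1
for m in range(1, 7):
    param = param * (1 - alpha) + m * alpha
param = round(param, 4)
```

Moving average with lr=0.1
`param` takes the values: 0.0 → 0.1 → 0.29 → 0.561 → 0.9049 → 1.31441 → 1.782969 → 1.783

Answer: 1.783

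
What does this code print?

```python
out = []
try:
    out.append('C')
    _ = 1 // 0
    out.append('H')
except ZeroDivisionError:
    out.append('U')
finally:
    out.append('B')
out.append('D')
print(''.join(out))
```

Execution trace: 'C' (try body) → 'U' (except ZeroDivisionError) → 'B' (finally) → 'D' (after the try/except). Output: CUBD

Answer: CUBD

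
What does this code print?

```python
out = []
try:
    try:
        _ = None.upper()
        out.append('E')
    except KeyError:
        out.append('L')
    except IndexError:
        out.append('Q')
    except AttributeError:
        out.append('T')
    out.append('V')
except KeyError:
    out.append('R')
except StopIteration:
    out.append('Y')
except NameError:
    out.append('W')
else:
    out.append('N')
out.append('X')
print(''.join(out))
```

Execution trace: 'T' (inner except AttributeError) → 'V' (try body, no exception) → 'N' (else) → 'X' (after the try/except). Output: TVNX

Answer: TVNX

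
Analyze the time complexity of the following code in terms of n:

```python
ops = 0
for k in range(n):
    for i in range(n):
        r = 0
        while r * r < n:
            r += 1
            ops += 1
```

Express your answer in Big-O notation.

Each loop level contributes: n × n × √n. Multiplying the contributions gives O(n^2√n).

Answer: O(n^2√n)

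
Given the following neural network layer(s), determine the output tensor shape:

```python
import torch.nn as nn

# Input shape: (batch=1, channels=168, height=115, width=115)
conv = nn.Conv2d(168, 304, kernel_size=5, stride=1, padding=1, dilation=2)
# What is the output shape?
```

Input: (1, 168, 115, 115) -> Output: (1, 304, 109, 109)

Answer: (1, 304, 109, 109)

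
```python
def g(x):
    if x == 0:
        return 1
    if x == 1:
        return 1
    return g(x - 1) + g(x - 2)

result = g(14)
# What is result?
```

Build up from base cases: g(0)=1, g(1)=1, g(2)=2, g(3)=3, g(4)=5, g(5)=8, g(6)=13, ..., g(14)=610

Answer: 610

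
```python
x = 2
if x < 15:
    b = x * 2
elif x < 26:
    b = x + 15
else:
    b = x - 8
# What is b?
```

Trace:
`x = 2` → x = 2
`if x < 15: ...` → x < 15 is True → b = 4
So b = 4

Answer: 4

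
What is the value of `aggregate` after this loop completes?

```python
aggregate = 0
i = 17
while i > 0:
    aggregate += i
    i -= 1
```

Sum 17 down to 1
`aggregate` takes the values: 0 → 17 → 33 → 48 → 62 → 75 → 87 → 98 → 108 → 117 → 125 → 132 → 138 → 143 → 147 → 150 → 152 → 153

Answer: 153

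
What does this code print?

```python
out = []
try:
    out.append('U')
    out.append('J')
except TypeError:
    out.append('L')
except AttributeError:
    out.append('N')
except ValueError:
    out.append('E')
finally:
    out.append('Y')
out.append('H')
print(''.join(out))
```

Execution trace: 'U' (try body) → 'J' (try body, no exception) → 'Y' (finally) → 'H' (after the try/except). Output: UJYH

Answer: UJYH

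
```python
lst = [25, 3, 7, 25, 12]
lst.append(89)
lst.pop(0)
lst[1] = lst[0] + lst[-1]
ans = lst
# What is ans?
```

Trace:
`lst = [25, 3, 7, 25, 12]` → lst = [25, 3, 7, 25, 12]
`lst.append(89)` → lst = [25, 3, 7, 25, 12, 89]
`lst.pop(0)` → lst = [3, 7, 25, 12, 89]
`lst[1] = lst[0] + lst[-1]` → lst = [3, 92, 25, 12, 89]
`ans = lst` → ans = [3, 92, 25, 12, 89]
So ans = [3, 92, 25, 12, 89]

Answer: [3, 92, 25, 12, 89]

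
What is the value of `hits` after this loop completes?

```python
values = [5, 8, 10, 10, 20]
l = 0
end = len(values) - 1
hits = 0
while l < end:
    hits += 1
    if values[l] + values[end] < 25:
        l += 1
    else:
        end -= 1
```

Steps to find pair summing to 25
`hits` takes the values: 0 → 1 → 2 → 3 → 4

Answer: 4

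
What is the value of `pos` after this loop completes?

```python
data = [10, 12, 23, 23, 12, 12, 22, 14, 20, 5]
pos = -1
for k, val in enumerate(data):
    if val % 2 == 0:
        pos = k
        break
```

First even number index in [10, 12, 23, 23, 12, 12, 22, 14, 20, 5]
`pos` takes the values: -1 → 0

Answer: 0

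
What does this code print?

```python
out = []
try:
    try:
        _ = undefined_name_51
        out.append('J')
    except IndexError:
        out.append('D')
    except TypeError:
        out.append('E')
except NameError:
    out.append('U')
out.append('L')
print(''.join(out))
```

Execution trace: 'U' (outer except NameError) → 'L' (after the try/except). Output: UL

Answer: UL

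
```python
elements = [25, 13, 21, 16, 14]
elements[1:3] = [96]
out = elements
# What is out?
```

Trace:
`elements = [25, 13, 21, 16, 14]` → elements = [25, 13, 21, 16, 14]
`elements[1:3] = [96]` → elements = [25, 96, 16, 14]
`out = elements` → out = [25, 96, 16, 14]
So out = [25, 96, 16, 14]

Answer: [25, 96, 16, 14]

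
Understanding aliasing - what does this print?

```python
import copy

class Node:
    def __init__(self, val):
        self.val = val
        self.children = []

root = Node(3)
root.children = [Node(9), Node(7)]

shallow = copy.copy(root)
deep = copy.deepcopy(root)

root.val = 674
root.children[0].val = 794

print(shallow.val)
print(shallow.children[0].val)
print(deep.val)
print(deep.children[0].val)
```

Key concept: deep copy with custom objects.
Step by step:
`root = Node(3)` → root = Node(val=3, children=[])
`root.children = [Node(9), Node(7)]` → root = Node(val=3, children=[Node(val=9, children=[]), Node(val=7, children=[])])
`shallow = copy.copy(root)` → shallow = Node(val=3, children=[Node(val=9, children=[]), Node(val=7, children=[])])
`deep = copy.deepcopy(root)` → deep = Node(val=3, children=[Node(val=9, children=[]), Node(val=7, children=[])])
`root.val = 674` → root = Node(val=674, children=[Node(val=9, children=[]), Node(val=7, children=[])])
`root.children[0].val = 794` → root = Node(val=674, children=[Node(val=794, children=[]), Node(val=7, children=[])]); shallow = Node(val=3, children=[Node(val=794, children=[]), Node(val=7, children=[])])
`print(shallow.val)` → prints 3
`print(shallow.children[0].val)` → prints 794
`print(deep.val)` → prints 3
`print(deep.children[0].val)` → prints 9

Answer:
3
794
3
9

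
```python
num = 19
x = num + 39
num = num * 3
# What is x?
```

Trace:
`num = 19` → num = 19
`x = num + 39` → x = 58
`num = num * 3` → num = 57
So x = 58

Answer: 58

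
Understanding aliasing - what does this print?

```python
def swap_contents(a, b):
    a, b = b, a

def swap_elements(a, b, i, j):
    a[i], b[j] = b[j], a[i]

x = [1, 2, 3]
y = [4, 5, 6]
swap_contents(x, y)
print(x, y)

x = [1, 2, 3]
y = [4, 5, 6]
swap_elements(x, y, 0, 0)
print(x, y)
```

Key concept: parameter rebinding vs mutation.
Step by step:
`x = [1, 2, 3]` → x = [1, 2, 3]
`y = [4, 5, 6]` → y = [4, 5, 6]
`swap_contents(x, y)` → no visible change to tracked variables
`print(x, y)` → prints [1, 2, 3] [4, 5, 6]
`x = [1, 2, 3]` → x = [1, 2, 3]
`y = [4, 5, 6]` → y = [4, 5, 6]
`swap_elements(x, y, 0, 0)` → x = [4, 2, 3]; y = [1, 5, 6]
`print(x, y)` → prints [4, 2, 3] [1, 5, 6]

Answer:
[1, 2, 3] [4, 5, 6]
[4, 2, 3] [1, 5, 6]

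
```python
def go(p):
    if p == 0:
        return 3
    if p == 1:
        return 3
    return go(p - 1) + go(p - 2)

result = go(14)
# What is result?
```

Build up from base cases: go(0)=3, go(1)=3, go(2)=6, go(3)=9, go(4)=15, go(5)=24, go(6)=39, ..., go(14)=1830

Answer: 1830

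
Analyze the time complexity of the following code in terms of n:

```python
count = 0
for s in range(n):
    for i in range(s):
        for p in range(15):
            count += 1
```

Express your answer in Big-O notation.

Each loop level contributes: n × n × 1. Multiplying the contributions gives O(n^2).

Answer: O(n^2)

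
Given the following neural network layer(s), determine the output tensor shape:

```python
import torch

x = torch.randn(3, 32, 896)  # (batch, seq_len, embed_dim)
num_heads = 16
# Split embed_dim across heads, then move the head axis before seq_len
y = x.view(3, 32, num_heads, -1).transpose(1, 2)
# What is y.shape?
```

Input: (3, 32, 896) -> head_dim = 896 // 16 = 56; after view: (3, 32, 16, 56) -> after transpose(1, 2): (3, 16, 32, 56) -> Output: (3, 16, 32, 56)

Answer: (3, 16, 32, 56)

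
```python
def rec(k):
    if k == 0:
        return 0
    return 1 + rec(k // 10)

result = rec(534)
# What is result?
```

Count of digits of 534: 3

Answer: 3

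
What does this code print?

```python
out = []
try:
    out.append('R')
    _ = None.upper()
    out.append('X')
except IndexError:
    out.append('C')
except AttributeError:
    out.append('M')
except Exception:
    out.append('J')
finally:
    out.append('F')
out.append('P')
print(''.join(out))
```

Execution trace: 'R' (try body) → 'M' (except AttributeError) → 'F' (finally) → 'P' (after the try/except). Output: RMFP

Answer: RMFP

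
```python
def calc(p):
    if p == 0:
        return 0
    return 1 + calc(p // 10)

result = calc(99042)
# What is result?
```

Count of digits of 99042: 5

Answer: 5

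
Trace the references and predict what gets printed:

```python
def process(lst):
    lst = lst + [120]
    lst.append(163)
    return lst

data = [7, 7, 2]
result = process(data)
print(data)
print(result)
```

Key concept: rebinding parameter vs mutation.
Step by step:
`data = [7, 7, 2]` → data = [7, 7, 2]
`result = process(data)` → result = [7, 7, 2, 120, 163]
`print(data)` → prints [7, 7, 2]
`print(result)` → prints [7, 7, 2, 120, 163]

Answer:
[7, 7, 2]
[7, 7, 2, 120, 163]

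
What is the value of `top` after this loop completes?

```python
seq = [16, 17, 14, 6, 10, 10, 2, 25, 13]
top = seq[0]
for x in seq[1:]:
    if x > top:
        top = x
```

Maximum of [16, 17, 14, 6, 10, 10, 2, 25, 13]
`top` takes the values: 16 → 17 → 25

Answer: 25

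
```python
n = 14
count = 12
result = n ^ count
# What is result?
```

Trace:
`n = 14` → n = 14
`count = 12` → count = 12
`result = n ^ count` → result = 2
So result = 2

Answer: 2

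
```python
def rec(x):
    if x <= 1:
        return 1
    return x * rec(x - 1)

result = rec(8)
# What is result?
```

rec(8) = 8 * 7 * 6 * 5 * 4 * 3 * 2 * 1 = 40320

Answer: 40320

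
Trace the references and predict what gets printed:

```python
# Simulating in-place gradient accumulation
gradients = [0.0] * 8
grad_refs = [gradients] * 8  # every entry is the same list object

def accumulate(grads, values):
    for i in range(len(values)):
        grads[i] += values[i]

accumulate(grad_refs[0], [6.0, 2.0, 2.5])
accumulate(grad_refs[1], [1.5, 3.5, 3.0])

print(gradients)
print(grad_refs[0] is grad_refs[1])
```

Key concept: gradient accumulation aliasing.
Step by step:
`gradients = [0.0] * 8` → gradients = [0.0, 0.0, 0.0, 0.0, 0.0, 0.0, 0.0, 0.0]
`grad_refs = [gradients] * 8` → grad_refs = [[0.0, 0.0, 0.0, 0.0, 0.0, 0.0, 0.0, 0.0], [0.0, 0.0, 0.0, 0.0, 0.0, 0.0, 0.0, 0.0], [0.0, 0.0, 0.0, 0.0, 0.0, 0.0, 0.0, 0.0], [0.0, 0.0, 0.0, 0.0, 0.0, 0.0, 0.0, 0.0], [0.0, 0.0, 0.0, 0.0, 0.0, 0.0, 0.0, 0.0], [0.0, 0.0, 0.0, 0.0, 0.0, 0.0, 0.0, 0.0], [0.0, 0.0, 0.0, 0.0, 0.0, 0.0, 0.0, 0.0], [0.0, 0.0, 0.0, 0.0, 0.0, 0.0, 0.0, 0.0]]
`accumulate(grad_refs[0], [6.0, 2.0, 2.5])` → gradients = [6.0, 2.0, 2.5, 0.0, 0.0, 0.0, 0.0, 0.0]; grad_refs = [[6.0, 2.0, 2.5, 0.0, 0.0, 0.0, 0.0, 0.0], [6.0, 2.0, 2.5, 0.0, 0.0, 0.0, 0.0, 0.0], [6.0, 2.0, 2.5, 0.0, 0.0, 0.0, 0.0, 0.0], [6.0, 2.0, 2.5, 0.0, 0.0, 0.0, 0.0, 0.0], [6.0, 2.0, 2.5, 0.0, 0.0, 0.0, 0.0, 0.0], [6.0, 2.0, 2.5, 0.0, 0.0, 0.0, 0.0, 0.0], [6.0, 2.0, 2.5, 0.0, 0.0, 0.0, 0.0, 0.0], [6.0, 2.0, 2.5, 0.0, 0.0, 0.0, 0.0, 0.0]]
`accumulate(grad_refs[1], [1.5, 3.5, 3.0])` → gradients = [7.5, 5.5, 5.5, 0.0, 0.0, 0.0, 0.0, 0.0]; grad_refs = [[7.5, 5.5, 5.5, 0.0, 0.0, 0.0, 0.0, 0.0], [7.5, 5.5, 5.5, 0.0, 0.0, 0.0, 0.0, 0.0], [7.5, 5.5, 5.5, 0.0, 0.0, 0.0, 0.0, 0.0], [7.5, 5.5, 5.5, 0.0, 0.0, 0.0, 0.0, 0.0], [7.5, 5.5, 5.5, 0.0, 0.0, 0.0, 0.0, 0.0], [7.5, 5.5, 5.5, 0.0, 0.0, 0.0, 0.0, 0.0], [7.5, 5.5, 5.5, 0.0, 0.0, 0.0, 0.0, 0.0], [7.5, 5.5, 5.5, 0.0, 0.0, 0.0, 0.0, 0.0]]
`print(gradients)` → prints [7.5, 5.5, 5.5, 0.0, 0.0, 0.0, 0.0, 0.0]
`print(grad_refs[0] is grad_refs[1])` → prints True

Answer:
[7.5, 5.5, 5.5, 0.0, 0.0, 0.0, 0.0, 0.0]
True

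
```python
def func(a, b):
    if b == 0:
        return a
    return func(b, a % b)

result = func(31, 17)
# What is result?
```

func(31, 17) -> func(17, 14) -> func(14, 3) -> func(3, 2) -> func(2, 1) -> func(1, 0) -> 1

Answer: 1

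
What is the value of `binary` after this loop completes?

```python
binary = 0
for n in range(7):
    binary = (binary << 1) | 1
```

Build 7 consecutive 1-bits: 0b1111111
`binary` takes the values: 0 → 1 → 3 → 7 → 15 → 31 → 63 → 127

Answer: 127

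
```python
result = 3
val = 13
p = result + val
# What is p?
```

Trace:
`result = 3` → result = 3
`val = 13` → val = 13
`p = result + val` → p = 16
So p = 16

Answer: 16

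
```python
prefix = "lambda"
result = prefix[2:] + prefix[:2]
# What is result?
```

Trace:
`prefix = "lambda"` → prefix = 'lambda'
`result = prefix[2:] + prefix[:2]` → result = 'mbdala'
So result = 'mbdala'

Answer: 'mbdala'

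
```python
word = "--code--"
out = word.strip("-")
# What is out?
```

Trace:
`word = "--code--"` → word = '--code--'
`out = word.strip("-")` → out = 'code'
So out = 'code'

Answer: 'code'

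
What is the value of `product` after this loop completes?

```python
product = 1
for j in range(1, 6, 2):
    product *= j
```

Product of 1, 3, 5, ... up to 5
`product` takes the values: 1 → 3 → 15

Answer: 15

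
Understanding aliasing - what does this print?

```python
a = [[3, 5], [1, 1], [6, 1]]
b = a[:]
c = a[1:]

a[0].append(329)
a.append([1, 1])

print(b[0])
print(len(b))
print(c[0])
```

Key concept: slice with nested mutation.
Step by step:
`a = [[3, 5], [1, 1], [6, 1]]` → a = [[3, 5], [1, 1], [6, 1]]
`b = a[:]` → b = [[3, 5], [1, 1], [6, 1]]
`c = a[1:]` → c = [[1, 1], [6, 1]]
`a[0].append(329)` → a = [[3, 5, 329], [1, 1], [6, 1]]; b = [[3, 5, 329], [1, 1], [6, 1]]
`a.append([1, 1])` → a = [[3, 5, 329], [1, 1], [6, 1], [1, 1]]
`print(b[0])` → prints [3, 5, 329]
`print(len(b))` → prints 3
`print(c[0])` → prints [1, 1]

Answer:
[3, 5, 329]
3
[1, 1]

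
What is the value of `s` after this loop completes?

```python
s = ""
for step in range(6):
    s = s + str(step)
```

Concatenate digits 0 to 5
`s` takes the values: "" → "0" → "01" → "012" → "0123" → "01234" → "012345"

Answer: "012345"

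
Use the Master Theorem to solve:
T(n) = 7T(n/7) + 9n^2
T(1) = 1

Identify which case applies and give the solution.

a=7, b=7, f(n)=9n^2. log_7(7) = 1. Since c=2 > 1 and the regularity condition holds (7(n/7)^2 = (7/7^2)n^2 with 7/7^2 < 1), Case 3 applies: T(n) = Θ(f(n)) = O(n^2).

Answer: O(n^2) - Case 3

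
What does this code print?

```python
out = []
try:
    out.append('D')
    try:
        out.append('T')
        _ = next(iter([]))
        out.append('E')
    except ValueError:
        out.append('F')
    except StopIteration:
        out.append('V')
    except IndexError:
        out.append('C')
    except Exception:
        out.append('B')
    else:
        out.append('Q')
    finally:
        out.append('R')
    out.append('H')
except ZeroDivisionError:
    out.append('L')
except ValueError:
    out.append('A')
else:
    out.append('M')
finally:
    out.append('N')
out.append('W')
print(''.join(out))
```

Execution trace: 'D' (try body) → 'T' (inner try body) → 'V' (inner except StopIteration) → 'R' (inner finally) → 'H' (try body, no exception) → 'M' (else) → 'N' (finally) → 'W' (after the try/except). Output: DTVRHMNW

Answer: DTVRHMNW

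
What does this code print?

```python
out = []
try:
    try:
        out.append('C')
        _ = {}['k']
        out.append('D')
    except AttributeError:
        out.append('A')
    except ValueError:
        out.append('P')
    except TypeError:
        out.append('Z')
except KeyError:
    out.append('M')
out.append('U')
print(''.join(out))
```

Execution trace: 'C' (try body) → 'M' (outer except KeyError) → 'U' (after the try/except). Output: CMU

Answer: CMU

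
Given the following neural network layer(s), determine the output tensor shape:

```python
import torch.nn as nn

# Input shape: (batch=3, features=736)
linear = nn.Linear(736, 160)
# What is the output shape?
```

Input: (3, 736) -> Output: (3, 160)

Answer: (3, 160)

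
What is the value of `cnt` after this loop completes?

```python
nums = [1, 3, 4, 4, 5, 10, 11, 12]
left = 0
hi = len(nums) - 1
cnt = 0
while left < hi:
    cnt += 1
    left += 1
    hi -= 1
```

Iterations until pointers meet (list length 8)
`cnt` takes the values: 0 → 1 → 2 → 3 → 4

Answer: 4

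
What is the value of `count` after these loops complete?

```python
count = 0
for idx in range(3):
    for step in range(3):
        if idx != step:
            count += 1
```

3² - 3 (exclude diagonal)
`count` takes the values: 0 → 1 → 2 → 3 → 4 → 5 → 6

Answer: 6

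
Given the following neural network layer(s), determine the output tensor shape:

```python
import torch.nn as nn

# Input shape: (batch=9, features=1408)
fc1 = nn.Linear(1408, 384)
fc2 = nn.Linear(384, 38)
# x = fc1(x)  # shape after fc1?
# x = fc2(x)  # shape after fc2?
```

Input: (9, 1408) -> after fc1: (9, 384) -> Output: (9, 38)

Answer: (9, 38)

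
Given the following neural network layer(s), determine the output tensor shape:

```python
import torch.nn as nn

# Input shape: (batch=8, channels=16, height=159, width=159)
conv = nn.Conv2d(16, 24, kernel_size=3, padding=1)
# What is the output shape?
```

Input: (8, 16, 159, 159) -> Output: (8, 24, 159, 159)

Answer: (8, 24, 159, 159)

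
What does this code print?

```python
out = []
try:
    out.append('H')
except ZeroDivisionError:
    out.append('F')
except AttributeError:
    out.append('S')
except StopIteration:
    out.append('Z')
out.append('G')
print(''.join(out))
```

Execution trace: 'H' (try body, no exception) → 'G' (after the try/except). Output: HG

Answer: HG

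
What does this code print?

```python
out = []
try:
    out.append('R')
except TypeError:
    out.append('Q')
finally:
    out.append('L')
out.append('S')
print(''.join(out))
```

Execution trace: 'R' (try body, no exception) → 'L' (finally) → 'S' (after the try/except). Output: RLS

Answer: RLS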